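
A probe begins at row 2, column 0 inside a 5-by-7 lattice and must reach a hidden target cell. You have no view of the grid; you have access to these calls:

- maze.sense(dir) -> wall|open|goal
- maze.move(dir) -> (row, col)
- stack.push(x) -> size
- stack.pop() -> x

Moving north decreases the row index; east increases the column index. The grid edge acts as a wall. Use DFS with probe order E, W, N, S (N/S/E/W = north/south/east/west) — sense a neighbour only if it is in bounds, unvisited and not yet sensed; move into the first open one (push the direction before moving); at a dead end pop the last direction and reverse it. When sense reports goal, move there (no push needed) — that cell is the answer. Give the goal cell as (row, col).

Then sense passing dir='east', and get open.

Invoking push passing x='east', and get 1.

I try move passing dir='east', yielding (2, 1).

I invoke sense passing dir='east', → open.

Then push passing x='east', and get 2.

Now I run move passing dir='east', : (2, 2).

Using sense passing dir='east', — result: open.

Invoking push passing x='east', — result: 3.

Calling move passing dir='east', and get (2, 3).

Calling sense passing dir='east', : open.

Now I run push passing x='east', giving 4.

Invoking move passing dir='east', — result: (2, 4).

I run sense passing dir='east', yielding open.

I try push passing x='east', and get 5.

Next I call move passing dir='east', and see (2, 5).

Now I run sense passing dir='east', and see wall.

Then sense passing dir='north', and see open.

I use push passing x='north', : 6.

I run move passing dir='north', which returns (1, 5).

I try sense passing dir='east', yielding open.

Invoking push passing x='east', — result: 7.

Using move passing dir='east', yielding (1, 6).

I try sense passing dir='north', and observe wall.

Invoking pop(), which returns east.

Next I call move passing dir='west', and get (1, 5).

I try sense passing dir='west', — result: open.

Now I run push passing x='west', giving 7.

Using move passing dir='west', yielding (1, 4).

I try sense passing dir='west', : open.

I invoke push passing x='west', and get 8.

Using move passing dir='west', : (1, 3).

Calling sense passing dir='west', — result: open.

I use push passing x='west', and get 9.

Now I run move passing dir='west', and see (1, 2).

I invoke sense passing dir='west', — result: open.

Then push passing x='west', and get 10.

I call move passing dir='west', and see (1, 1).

Then sense passing dir='west', and get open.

Calling push passing x='west', giving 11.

I invoke move passing dir='west', giving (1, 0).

I try sense passing dir='north', giving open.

Now I run push passing x='north', and get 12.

I invoke move passing dir='north', and get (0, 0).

I call sense passing dir='east', and observe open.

Invoking push passing x='east', → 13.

I run move passing dir='east', and see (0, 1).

Now I run sense passing dir='east', — result: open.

Now I run push passing x='east', giving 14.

I run move passing dir='east', which returns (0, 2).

Now I run sense passing dir='east', which returns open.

Invoking push passing x='east', — result: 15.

I call move passing dir='east', giving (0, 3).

Invoking sense passing dir='east', : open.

I run push passing x='east', yielding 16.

Using move passing dir='east', and observe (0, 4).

Using sense passing dir='east', — result: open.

I invoke push passing x='east', and get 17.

Next I call move passing dir='east', — result: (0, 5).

I run pop(), — result: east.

I try move passing dir='west', which returns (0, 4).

I try pop, which returns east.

Invoking move passing dir='west', which returns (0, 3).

I run pop, which returns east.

Using move passing dir='west', and get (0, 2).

I use pop, and observe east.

I call move passing dir='west', and observe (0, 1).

I invoke pop, : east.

I try move passing dir='west', and observe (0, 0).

Using pop, and see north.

Next I call move passing dir='south', and observe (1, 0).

Calling pop(), which returns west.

I run move passing dir='east', which returns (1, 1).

I call pop, and observe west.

Calling move passing dir='east', yielding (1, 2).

Next I call pop, — result: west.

Calling move passing dir='east', : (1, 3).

I run pop, and observe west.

I try move passing dir='east', and observe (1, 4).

Then pop, : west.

I call move passing dir='east', and observe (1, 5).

Invoking pop(), : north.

Calling move passing dir='south', → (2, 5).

Invoking sense passing dir='south', which returns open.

I run push passing x='south', : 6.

Now I run move passing dir='south', yielding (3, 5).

I call sense passing dir='east', : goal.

I invoke move passing dir='east', — result: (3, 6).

Answer: (3, 6)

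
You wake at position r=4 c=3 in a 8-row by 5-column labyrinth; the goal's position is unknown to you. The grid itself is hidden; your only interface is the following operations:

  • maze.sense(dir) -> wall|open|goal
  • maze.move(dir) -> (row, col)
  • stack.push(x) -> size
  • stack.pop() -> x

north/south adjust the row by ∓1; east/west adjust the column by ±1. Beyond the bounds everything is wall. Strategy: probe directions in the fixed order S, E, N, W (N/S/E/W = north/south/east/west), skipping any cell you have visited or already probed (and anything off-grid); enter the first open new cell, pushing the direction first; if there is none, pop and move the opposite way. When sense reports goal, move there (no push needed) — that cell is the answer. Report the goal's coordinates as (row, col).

>> maze.sense(dir=south)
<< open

>> stack.push(x=south)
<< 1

>> maze.move(dir=south)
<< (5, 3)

>> maze.sense(dir=south)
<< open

>> stack.push(x=south)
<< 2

>> maze.move(dir=south)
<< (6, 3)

>> maze.sense(dir=south)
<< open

>> stack.push(x=south)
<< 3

>> maze.move(dir=south)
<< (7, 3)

>> maze.sense(dir=east)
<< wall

>> maze.sense(dir=west)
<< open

>> stack.push(x=west)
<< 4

>> maze.move(dir=west)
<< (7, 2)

>> maze.sense(dir=north)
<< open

>> stack.push(x=north)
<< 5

>> maze.move(dir=north)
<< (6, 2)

>> maze.sense(dir=north)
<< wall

>> maze.sense(dir=west)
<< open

>> stack.push(x=west)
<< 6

>> maze.move(dir=west)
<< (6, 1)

>> maze.sense(dir=south)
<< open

>> stack.push(x=south)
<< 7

>> maze.move(dir=south)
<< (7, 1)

>> maze.sense(dir=west)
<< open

>> stack.push(x=west)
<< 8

>> maze.move(dir=west)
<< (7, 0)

>> maze.sense(dir=north)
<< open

>> stack.push(x=north)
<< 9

>> maze.move(dir=north)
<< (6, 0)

>> maze.sense(dir=north)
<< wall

>> stack.pop()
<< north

>> maze.move(dir=south)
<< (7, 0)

>> stack.pop()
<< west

>> maze.move(dir=east)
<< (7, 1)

>> stack.pop()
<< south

>> maze.move(dir=north)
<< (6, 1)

>> maze.sense(dir=north)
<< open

>> stack.push(x=north)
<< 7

>> maze.move(dir=north)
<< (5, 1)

>> maze.sense(dir=north)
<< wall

>> stack.pop()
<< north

>> maze.move(dir=south)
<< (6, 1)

>> stack.pop()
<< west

>> maze.move(dir=east)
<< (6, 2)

>> stack.pop()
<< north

>> maze.move(dir=south)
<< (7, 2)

>> stack.pop()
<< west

>> maze.move(dir=east)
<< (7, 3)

>> stack.pop()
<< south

>> maze.move(dir=north)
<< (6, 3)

>> maze.sense(dir=east)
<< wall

>> stack.pop()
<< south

>> maze.move(dir=north)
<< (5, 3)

>> maze.sense(dir=east)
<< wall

>> stack.pop()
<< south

>> maze.move(dir=north)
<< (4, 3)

>> maze.sense(dir=east)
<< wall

>> maze.sense(dir=north)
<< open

>> stack.push(x=north)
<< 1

>> maze.move(dir=north)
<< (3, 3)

>> maze.sense(dir=east)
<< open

>> stack.push(x=east)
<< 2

>> maze.move(dir=east)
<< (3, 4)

>> maze.sense(dir=north)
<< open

>> stack.push(x=north)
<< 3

>> maze.move(dir=north)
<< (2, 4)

>> maze.sense(dir=north)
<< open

>> stack.push(x=north)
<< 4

>> maze.move(dir=north)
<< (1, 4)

>> maze.sense(dir=north)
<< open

>> stack.push(x=north)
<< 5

>> maze.move(dir=north)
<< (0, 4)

>> maze.sense(dir=west)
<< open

>> stack.push(x=west)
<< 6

>> maze.move(dir=west)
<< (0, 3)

>> maze.sense(dir=south)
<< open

>> stack.push(x=south)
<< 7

>> maze.move(dir=south)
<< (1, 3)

>> maze.sense(dir=south)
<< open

>> stack.push(x=south)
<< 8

>> maze.move(dir=south)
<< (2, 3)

>> maze.sense(dir=west)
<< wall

>> stack.pop()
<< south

>> maze.move(dir=north)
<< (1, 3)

>> maze.sense(dir=west)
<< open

>> stack.push(x=west)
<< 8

>> maze.move(dir=west)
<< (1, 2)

>> maze.sense(dir=north)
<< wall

>> maze.sense(dir=west)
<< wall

>> stack.pop()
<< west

>> maze.move(dir=east)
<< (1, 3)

>> stack.pop()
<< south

>> maze.move(dir=north)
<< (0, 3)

>> stack.pop()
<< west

>> maze.move(dir=east)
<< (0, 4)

>> stack.pop()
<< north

>> maze.move(dir=south)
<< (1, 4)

>> stack.pop()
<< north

>> maze.move(dir=south)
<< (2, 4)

>> stack.pop()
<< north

>> maze.move(dir=south)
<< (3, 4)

>> stack.pop()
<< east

>> maze.move(dir=west)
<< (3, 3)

>> maze.sense(dir=west)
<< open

>> stack.push(x=west)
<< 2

>> maze.move(dir=west)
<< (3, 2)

>> maze.sense(dir=south)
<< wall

>> maze.sense(dir=west)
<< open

>> stack.push(x=west)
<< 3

>> maze.move(dir=west)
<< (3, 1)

>> maze.sense(dir=north)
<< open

>> stack.push(x=north)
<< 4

>> maze.move(dir=north)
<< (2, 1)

>> maze.sense(dir=west)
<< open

>> stack.push(x=west)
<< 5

>> maze.move(dir=west)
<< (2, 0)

>> maze.sense(dir=south)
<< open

>> stack.push(x=south)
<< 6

>> maze.move(dir=south)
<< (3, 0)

>> maze.sense(dir=south)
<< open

>> stack.push(x=south)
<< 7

>> maze.move(dir=south)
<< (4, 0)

>> stack.pop()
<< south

>> maze.move(dir=north)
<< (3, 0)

>> stack.pop()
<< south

>> maze.move(dir=north)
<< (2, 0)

>> maze.sense(dir=north)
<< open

>> stack.push(x=north)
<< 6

>> maze.move(dir=north)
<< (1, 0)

>> maze.sense(dir=north)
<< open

>> stack.push(x=north)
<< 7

>> maze.move(dir=north)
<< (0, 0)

>> maze.sense(dir=east)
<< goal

>> maze.move(dir=east)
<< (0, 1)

Answer: (0, 1)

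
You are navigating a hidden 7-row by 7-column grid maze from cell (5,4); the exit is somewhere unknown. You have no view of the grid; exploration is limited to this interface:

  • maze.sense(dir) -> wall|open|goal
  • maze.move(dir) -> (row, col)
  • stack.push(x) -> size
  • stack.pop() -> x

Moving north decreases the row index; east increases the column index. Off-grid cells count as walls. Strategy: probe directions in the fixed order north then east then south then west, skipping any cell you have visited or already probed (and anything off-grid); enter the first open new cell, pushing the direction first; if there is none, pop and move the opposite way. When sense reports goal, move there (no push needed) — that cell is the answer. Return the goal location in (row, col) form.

→ sense(dir='north')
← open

→ push(x='north')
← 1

→ move(dir='north')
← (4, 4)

→ sense(dir='north')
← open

→ push(x='north')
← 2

→ move(dir='north')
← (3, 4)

→ sense(dir='north')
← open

→ push(x='north')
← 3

→ move(dir='north')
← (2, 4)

→ sense(dir='north')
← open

→ push(x='north')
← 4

→ move(dir='north')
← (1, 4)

→ sense(dir='north')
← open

→ push(x='north')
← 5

→ move(dir='north')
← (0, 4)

→ sense(dir='east')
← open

→ push(x='east')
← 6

→ move(dir='east')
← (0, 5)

→ sense(dir='east')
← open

→ push(x='east')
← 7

→ move(dir='east')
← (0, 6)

→ sense(dir='south')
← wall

→ pop()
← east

→ move(dir='west')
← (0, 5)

→ sense(dir='south')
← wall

→ pop()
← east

→ move(dir='west')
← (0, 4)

→ sense(dir='west')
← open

→ push(x='west')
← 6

→ move(dir='west')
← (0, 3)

→ sense(dir='south')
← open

→ push(x='south')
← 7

→ move(dir='south')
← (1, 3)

→ sense(dir='south')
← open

→ push(x='south')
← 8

→ move(dir='south')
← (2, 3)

→ sense(dir='south')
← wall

→ sense(dir='west')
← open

→ push(x='west')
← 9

→ move(dir='west')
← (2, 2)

→ sense(dir='north')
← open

→ push(x='north')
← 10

→ move(dir='north')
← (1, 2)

→ sense(dir='north')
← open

→ push(x='north')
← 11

→ move(dir='north')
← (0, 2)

→ sense(dir='west')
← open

→ push(x='west')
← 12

→ move(dir='west')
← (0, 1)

→ sense(dir='south')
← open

→ push(x='south')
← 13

→ move(dir='south')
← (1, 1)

→ sense(dir='south')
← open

→ push(x='south')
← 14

→ move(dir='south')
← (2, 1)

→ sense(dir='south')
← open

→ push(x='south')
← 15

→ move(dir='south')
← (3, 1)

→ sense(dir='east')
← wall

→ sense(dir='south')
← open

→ push(x='south')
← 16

→ move(dir='south')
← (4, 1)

→ sense(dir='east')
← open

→ push(x='east')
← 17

→ move(dir='east')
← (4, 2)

→ sense(dir='east')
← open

→ push(x='east')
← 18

→ move(dir='east')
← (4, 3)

→ sense(dir='south')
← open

→ push(x='south')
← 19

→ move(dir='south')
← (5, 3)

→ sense(dir='south')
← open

→ push(x='south')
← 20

→ move(dir='south')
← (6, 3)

→ sense(dir='east')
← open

→ push(x='east')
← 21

→ move(dir='east')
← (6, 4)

→ sense(dir='east')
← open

→ push(x='east')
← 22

→ move(dir='east')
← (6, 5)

→ sense(dir='north')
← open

→ push(x='north')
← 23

→ move(dir='north')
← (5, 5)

→ sense(dir='north')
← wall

→ sense(dir='east')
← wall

→ pop()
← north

→ move(dir='south')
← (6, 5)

→ sense(dir='east')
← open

→ push(x='east')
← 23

→ move(dir='east')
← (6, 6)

→ pop()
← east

→ move(dir='west')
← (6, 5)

→ pop()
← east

→ move(dir='west')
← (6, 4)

→ pop()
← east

→ move(dir='west')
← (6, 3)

→ sense(dir='west')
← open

→ push(x='west')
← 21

→ move(dir='west')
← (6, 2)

→ sense(dir='north')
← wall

→ sense(dir='west')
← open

→ push(x='west')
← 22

→ move(dir='west')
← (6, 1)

→ sense(dir='north')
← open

→ push(x='north')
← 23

→ move(dir='north')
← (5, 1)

→ sense(dir='west')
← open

→ push(x='west')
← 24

→ move(dir='west')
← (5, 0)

→ sense(dir='north')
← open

→ push(x='north')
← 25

→ move(dir='north')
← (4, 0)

→ sense(dir='north')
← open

→ push(x='north')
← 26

→ move(dir='north')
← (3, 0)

→ sense(dir='north')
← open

→ push(x='north')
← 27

→ move(dir='north')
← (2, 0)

→ sense(dir='north')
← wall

→ pop()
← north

→ move(dir='south')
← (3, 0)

→ pop()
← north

→ move(dir='south')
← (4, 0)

→ pop()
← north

→ move(dir='south')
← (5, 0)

→ sense(dir='south')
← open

→ push(x='south')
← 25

→ move(dir='south')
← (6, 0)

→ pop()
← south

→ move(dir='north')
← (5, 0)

→ pop()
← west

→ move(dir='east')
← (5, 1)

→ pop()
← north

→ move(dir='south')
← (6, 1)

→ pop()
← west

→ move(dir='east')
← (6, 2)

→ pop()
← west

→ move(dir='east')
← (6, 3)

→ pop()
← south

→ move(dir='north')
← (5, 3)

→ pop()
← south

→ move(dir='north')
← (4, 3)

→ pop()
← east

→ move(dir='west')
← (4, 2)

→ pop()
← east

→ move(dir='west')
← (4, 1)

→ pop()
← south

→ move(dir='north')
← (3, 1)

→ pop()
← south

→ move(dir='north')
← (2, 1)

→ pop()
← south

→ move(dir='north')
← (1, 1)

→ pop()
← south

→ move(dir='north')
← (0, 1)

→ sense(dir='west')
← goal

→ move(dir='west')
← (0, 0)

Answer: (0, 0)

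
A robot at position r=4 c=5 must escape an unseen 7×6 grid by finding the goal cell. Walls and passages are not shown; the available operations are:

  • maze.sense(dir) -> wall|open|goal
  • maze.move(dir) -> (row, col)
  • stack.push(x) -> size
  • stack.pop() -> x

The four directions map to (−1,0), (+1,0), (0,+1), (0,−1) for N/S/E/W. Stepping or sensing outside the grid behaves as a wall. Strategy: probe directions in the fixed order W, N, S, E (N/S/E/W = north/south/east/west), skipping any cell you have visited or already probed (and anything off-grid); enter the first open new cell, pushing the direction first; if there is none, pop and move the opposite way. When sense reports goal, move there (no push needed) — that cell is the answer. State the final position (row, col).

Using sense with dir='west', and get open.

Using push with x='west', giving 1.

Then move with dir='west', — result: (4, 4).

Calling sense with dir='west', giving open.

I call push with x='west', — result: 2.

Invoking move with dir='west', yielding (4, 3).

I call sense with dir='west', : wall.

I try sense with dir='north', and observe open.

I call push with x='north', and see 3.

I try move with dir='north', yielding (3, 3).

Calling sense with dir='west', → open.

I invoke push with x='west', and observe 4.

I call move with dir='west', : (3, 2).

I invoke sense with dir='west', — result: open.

Now I run push with x='west', → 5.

Now I run move with dir='west', and see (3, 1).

I try sense with dir='west', yielding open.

Then push with x='west', → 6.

I run move with dir='west', and see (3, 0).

Now I run sense with dir='north', and observe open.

Using push with x='north', giving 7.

Now I run move with dir='north', yielding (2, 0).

I run sense with dir='north', — result: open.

Now I run push with x='north', → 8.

I invoke move with dir='north', and see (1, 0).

Invoking sense with dir='north', and observe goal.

Now I run move with dir='north', which returns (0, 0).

Answer: (0, 0)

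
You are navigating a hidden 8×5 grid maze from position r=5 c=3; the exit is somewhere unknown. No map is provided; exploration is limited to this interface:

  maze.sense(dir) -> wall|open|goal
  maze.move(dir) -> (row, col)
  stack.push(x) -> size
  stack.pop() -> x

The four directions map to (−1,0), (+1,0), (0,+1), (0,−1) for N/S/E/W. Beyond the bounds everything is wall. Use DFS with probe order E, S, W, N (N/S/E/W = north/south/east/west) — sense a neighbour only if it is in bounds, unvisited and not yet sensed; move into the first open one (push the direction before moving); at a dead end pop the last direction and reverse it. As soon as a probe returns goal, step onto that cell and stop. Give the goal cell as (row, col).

Action: sense[dir→east]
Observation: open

Action: push[x→east]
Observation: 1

Action: move[dir→east]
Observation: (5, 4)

Action: sense[dir→south]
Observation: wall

Action: sense[dir→north]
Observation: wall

Action: pop[]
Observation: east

Action: move[dir→west]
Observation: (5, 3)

Action: sense[dir→south]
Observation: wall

Action: sense[dir→west]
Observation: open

Action: push[x→west]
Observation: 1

Action: move[dir→west]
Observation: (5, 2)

Action: sense[dir→south]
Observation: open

Action: push[x→south]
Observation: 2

Action: move[dir→south]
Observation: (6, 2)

Action: sense[dir→south]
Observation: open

Action: push[x→south]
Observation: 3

Action: move[dir→south]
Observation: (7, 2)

Action: sense[dir→east]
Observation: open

Action: push[x→east]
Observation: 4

Action: move[dir→east]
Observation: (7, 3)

Action: sense[dir→east]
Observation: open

Action: push[x→east]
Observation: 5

Action: move[dir→east]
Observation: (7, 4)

Action: pop[]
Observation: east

Action: move[dir→west]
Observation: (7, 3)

Action: pop[]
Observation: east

Action: move[dir→west]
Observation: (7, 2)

Action: sense[dir→west]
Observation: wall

Action: pop[]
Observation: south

Action: move[dir→north]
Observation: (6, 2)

Action: sense[dir→west]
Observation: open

Action: push[x→west]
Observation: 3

Action: move[dir→west]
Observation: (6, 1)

Action: sense[dir→west]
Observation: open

Action: push[x→west]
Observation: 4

Action: move[dir→west]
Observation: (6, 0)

Action: sense[dir→south]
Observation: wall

Action: sense[dir→north]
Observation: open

Action: push[x→north]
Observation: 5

Action: move[dir→north]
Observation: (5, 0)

Action: sense[dir→east]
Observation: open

Action: push[x→east]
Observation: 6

Action: move[dir→east]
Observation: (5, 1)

Action: sense[dir→north]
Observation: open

Action: push[x→north]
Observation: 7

Action: move[dir→north]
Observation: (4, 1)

Action: sense[dir→east]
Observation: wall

Action: sense[dir→west]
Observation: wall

Action: sense[dir→north]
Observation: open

Action: push[x→north]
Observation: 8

Action: move[dir→north]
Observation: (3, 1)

Action: sense[dir→east]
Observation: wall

Action: sense[dir→west]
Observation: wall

Action: sense[dir→north]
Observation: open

Action: push[x→north]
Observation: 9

Action: move[dir→north]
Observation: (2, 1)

Action: sense[dir→east]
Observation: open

Action: push[x→east]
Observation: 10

Action: move[dir→east]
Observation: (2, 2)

Action: sense[dir→east]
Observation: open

Action: push[x→east]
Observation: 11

Action: move[dir→east]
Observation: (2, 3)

Action: sense[dir→east]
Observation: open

Action: push[x→east]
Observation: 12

Action: move[dir→east]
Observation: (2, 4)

Action: sense[dir→south]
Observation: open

Action: push[x→south]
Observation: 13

Action: move[dir→south]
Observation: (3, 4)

Action: sense[dir→west]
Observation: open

Action: push[x→west]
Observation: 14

Action: move[dir→west]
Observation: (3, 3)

Action: sense[dir→south]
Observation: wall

Action: pop[]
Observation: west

Action: move[dir→east]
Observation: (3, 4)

Action: pop[]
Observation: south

Action: move[dir→north]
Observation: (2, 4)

Action: sense[dir→north]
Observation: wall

Action: pop[]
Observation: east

Action: move[dir→west]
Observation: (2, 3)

Action: sense[dir→north]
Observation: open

Action: push[x→north]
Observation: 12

Action: move[dir→north]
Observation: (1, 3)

Action: sense[dir→west]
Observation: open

Action: push[x→west]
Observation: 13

Action: move[dir→west]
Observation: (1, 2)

Action: sense[dir→west]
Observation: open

Action: push[x→west]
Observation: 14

Action: move[dir→west]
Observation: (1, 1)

Action: sense[dir→west]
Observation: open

Action: push[x→west]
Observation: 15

Action: move[dir→west]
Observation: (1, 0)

Action: sense[dir→south]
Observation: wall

Action: sense[dir→north]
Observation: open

Action: push[x→north]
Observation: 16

Action: move[dir→north]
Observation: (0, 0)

Action: sense[dir→east]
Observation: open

Action: push[x→east]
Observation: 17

Action: move[dir→east]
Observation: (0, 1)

Action: sense[dir→east]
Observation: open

Action: push[x→east]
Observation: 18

Action: move[dir→east]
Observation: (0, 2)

Action: sense[dir→east]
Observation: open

Action: push[x→east]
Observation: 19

Action: move[dir→east]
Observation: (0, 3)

Action: sense[dir→east]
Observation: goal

Action: move[dir→east]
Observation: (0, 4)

Answer: (0, 4)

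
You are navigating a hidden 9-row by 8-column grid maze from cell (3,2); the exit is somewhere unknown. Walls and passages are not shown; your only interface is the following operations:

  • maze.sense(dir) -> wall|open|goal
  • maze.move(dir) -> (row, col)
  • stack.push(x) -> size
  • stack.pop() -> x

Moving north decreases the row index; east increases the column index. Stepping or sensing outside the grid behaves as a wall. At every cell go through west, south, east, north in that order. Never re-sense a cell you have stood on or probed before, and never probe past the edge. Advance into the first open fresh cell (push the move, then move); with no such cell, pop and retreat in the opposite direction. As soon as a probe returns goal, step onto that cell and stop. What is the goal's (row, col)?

Next I call maze.sense using dir='west', → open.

I run stack.push using x='west', and get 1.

Calling maze.move using dir='west', → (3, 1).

Using maze.sense using dir='west', and observe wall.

Now I run maze.sense using dir='south', and observe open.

Next I call stack.push using x='south', and get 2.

Then maze.move using dir='south', : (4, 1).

Then maze.sense using dir='west', : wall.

Then maze.sense using dir='south', and observe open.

I call stack.push using x='south', yielding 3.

I invoke maze.move using dir='south', — result: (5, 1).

Calling maze.sense using dir='west', which returns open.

I invoke stack.push using x='west', giving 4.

Calling maze.move using dir='west', and observe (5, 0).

Now I run maze.sense using dir='south', which returns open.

Using stack.push using x='south', and see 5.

I invoke maze.move using dir='south', and see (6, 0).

Then maze.sense using dir='south', yielding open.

I run stack.push using x='south', which returns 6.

I try maze.move using dir='south', and see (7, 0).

Next I call maze.sense using dir='south', which returns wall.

Using maze.sense using dir='east', and get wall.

Using stack.pop, which returns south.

Calling maze.move using dir='north', giving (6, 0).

Calling maze.sense using dir='east', giving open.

I run stack.push using x='east', yielding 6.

Next I call maze.move using dir='east', : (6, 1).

I invoke maze.sense using dir='east', : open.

Now I run stack.push using x='east', and get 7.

Using maze.move using dir='east', : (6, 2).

Now I run maze.sense using dir='south', and see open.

Using stack.push using x='south', yielding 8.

Invoking maze.move using dir='south', giving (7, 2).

Next I call maze.sense using dir='south', and see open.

Now I run stack.push using x='south', and observe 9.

Using maze.move using dir='south', yielding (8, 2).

Using maze.sense using dir='west', yielding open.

Invoking stack.push using x='west', and observe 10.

Using maze.move using dir='west', giving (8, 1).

Next I call stack.pop(), and see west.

I try maze.move using dir='east', → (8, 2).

Calling maze.sense using dir='east', which returns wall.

Calling stack.pop, which returns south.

Using maze.move using dir='north', → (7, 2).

I try maze.sense using dir='east', and get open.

I use stack.push using x='east', giving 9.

Calling maze.move using dir='east', and observe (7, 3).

Next I call maze.sense using dir='east', : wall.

I try maze.sense using dir='north', and get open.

Next I call stack.push using x='north', : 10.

I try maze.move using dir='north', — result: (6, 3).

Using maze.sense using dir='east', yielding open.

Then stack.push using x='east', giving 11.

I try maze.move using dir='east', and observe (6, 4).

I invoke maze.sense using dir='east', yielding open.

I try stack.push using x='east', which returns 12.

I try maze.move using dir='east', and see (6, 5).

I try maze.sense using dir='south', : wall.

I invoke maze.sense using dir='east', and get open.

I invoke stack.push using x='east', and get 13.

I call maze.move using dir='east', giving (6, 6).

I call maze.sense using dir='south', giving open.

I try stack.push using x='south', : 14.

Calling maze.move using dir='south', and get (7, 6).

Then maze.sense using dir='south', yielding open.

I invoke stack.push using x='south', yielding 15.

I call maze.move using dir='south', giving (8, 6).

I call maze.sense using dir='west', giving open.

Using stack.push using x='west', and get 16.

Now I run maze.move using dir='west', : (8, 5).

Invoking maze.sense using dir='west', yielding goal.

I call maze.move using dir='west', giving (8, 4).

Answer: (8, 4)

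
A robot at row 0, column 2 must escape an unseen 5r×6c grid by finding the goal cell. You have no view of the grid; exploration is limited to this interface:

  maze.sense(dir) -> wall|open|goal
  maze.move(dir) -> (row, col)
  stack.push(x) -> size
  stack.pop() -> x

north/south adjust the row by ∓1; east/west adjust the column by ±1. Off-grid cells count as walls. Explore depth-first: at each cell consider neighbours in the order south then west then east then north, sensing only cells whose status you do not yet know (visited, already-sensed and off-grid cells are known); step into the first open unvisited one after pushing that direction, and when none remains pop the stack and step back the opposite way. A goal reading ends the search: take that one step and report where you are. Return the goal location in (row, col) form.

Act: maze.sense[dir=south]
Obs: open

Act: stack.push[x=south]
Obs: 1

Act: maze.move[dir=south]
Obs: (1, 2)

Act: maze.sense[dir=south]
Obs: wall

Act: maze.sense[dir=west]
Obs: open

Act: stack.push[x=west]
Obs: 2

Act: maze.move[dir=west]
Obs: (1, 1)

Act: maze.sense[dir=south]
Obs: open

Act: stack.push[x=south]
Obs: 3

Act: maze.move[dir=south]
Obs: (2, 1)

Act: maze.sense[dir=south]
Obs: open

Act: stack.push[x=south]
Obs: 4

Act: maze.move[dir=south]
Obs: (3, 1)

Act: maze.sense[dir=south]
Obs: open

Act: stack.push[x=south]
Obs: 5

Act: maze.move[dir=south]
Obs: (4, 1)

Act: maze.sense[dir=west]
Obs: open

Act: stack.push[x=west]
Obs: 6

Act: maze.move[dir=west]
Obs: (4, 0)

Act: maze.sense[dir=north]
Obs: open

Act: stack.push[x=north]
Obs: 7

Act: maze.move[dir=north]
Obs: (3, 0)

Act: maze.sense[dir=north]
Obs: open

Act: stack.push[x=north]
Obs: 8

Act: maze.move[dir=north]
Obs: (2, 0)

Act: maze.sense[dir=north]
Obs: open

Act: stack.push[x=north]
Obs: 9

Act: maze.move[dir=north]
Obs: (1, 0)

Act: maze.sense[dir=north]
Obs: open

Act: stack.push[x=north]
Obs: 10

Act: maze.move[dir=north]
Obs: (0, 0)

Act: maze.sense[dir=east]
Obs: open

Act: stack.push[x=east]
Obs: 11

Act: maze.move[dir=east]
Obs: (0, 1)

Act: stack.pop[]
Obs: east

Act: maze.move[dir=west]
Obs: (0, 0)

Act: stack.pop[]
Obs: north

Act: maze.move[dir=south]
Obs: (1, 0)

Act: stack.pop[]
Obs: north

Act: maze.move[dir=south]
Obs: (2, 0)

Act: stack.pop[]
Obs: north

Act: maze.move[dir=south]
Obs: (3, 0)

Act: stack.pop[]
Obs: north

Act: maze.move[dir=south]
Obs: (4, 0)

Act: stack.pop[]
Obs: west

Act: maze.move[dir=east]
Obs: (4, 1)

Act: maze.sense[dir=east]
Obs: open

Act: stack.push[x=east]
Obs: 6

Act: maze.move[dir=east]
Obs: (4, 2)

Act: maze.sense[dir=east]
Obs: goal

Act: maze.move[dir=east]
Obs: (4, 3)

Answer: (4, 3)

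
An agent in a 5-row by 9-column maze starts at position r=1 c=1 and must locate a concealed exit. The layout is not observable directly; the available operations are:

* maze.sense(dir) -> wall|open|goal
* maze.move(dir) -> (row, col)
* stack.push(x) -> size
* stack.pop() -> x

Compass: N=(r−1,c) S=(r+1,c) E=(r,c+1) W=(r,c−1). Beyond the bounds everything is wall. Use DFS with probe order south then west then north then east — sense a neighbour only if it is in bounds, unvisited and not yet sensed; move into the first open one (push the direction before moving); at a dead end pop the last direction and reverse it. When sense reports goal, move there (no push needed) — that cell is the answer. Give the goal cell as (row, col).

>>> maze.sense south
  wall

>>> maze.sense west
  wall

>>> maze.sense north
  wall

>>> maze.sense east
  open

>>> stack.push east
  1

>>> maze.move east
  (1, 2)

>>> maze.sense south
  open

>>> stack.push south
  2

>>> maze.move south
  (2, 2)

>>> maze.sense south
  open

>>> stack.push south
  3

>>> maze.move south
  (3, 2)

>>> maze.sense south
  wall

>>> maze.sense west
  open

>>> stack.push west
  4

>>> maze.move west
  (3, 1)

>>> maze.sense south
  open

>>> stack.push south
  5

>>> maze.move south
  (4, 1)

>>> maze.sense west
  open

>>> stack.push west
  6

>>> maze.move west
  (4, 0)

>>> maze.sense north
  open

>>> stack.push north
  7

>>> maze.move north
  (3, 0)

>>> maze.sense north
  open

>>> stack.push north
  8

>>> maze.move north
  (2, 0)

>>> stack.pop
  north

>>> maze.move south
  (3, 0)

>>> stack.pop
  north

>>> maze.move south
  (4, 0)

>>> stack.pop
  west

>>> maze.move east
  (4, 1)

>>> stack.pop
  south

>>> maze.move north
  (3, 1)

>>> stack.pop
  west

>>> maze.move east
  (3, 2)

>>> maze.sense east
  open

>>> stack.push east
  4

>>> maze.move east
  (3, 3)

>>> maze.sense south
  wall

>>> maze.sense north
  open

>>> stack.push north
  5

>>> maze.move north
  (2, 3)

>>> maze.sense north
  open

>>> stack.push north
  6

>>> maze.move north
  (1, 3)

>>> maze.sense north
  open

>>> stack.push north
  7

>>> maze.move north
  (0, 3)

>>> maze.sense west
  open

>>> stack.push west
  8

>>> maze.move west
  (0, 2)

>>> stack.pop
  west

>>> maze.move east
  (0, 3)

>>> maze.sense east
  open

>>> stack.push east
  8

>>> maze.move east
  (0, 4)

>>> maze.sense south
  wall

>>> maze.sense east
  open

>>> stack.push east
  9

>>> maze.move east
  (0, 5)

>>> maze.sense south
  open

>>> stack.push south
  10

>>> maze.move south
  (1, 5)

>>> maze.sense south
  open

>>> stack.push south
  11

>>> maze.move south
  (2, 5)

>>> maze.sense south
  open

>>> stack.push south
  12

>>> maze.move south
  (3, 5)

>>> maze.sense south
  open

>>> stack.push south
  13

>>> maze.move south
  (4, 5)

>>> maze.sense west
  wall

>>> maze.sense east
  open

>>> stack.push east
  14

>>> maze.move east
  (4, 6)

>>> maze.sense north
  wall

>>> maze.sense east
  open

>>> stack.push east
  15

>>> maze.move east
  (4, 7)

>>> maze.sense north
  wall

>>> maze.sense east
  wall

>>> stack.pop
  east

>>> maze.move west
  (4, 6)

>>> stack.pop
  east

>>> maze.move west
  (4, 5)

>>> stack.pop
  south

>>> maze.move north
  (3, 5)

>>> maze.sense west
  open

>>> stack.push west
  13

>>> maze.move west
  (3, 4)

>>> maze.sense north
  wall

>>> stack.pop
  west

>>> maze.move east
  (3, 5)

>>> stack.pop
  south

>>> maze.move north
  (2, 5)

>>> maze.sense east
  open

>>> stack.push east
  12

>>> maze.move east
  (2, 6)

>>> maze.sense north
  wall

>>> maze.sense east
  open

>>> stack.push east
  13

>>> maze.move east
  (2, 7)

>>> maze.sense north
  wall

>>> maze.sense east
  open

>>> stack.push east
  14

>>> maze.move east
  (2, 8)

>>> maze.sense south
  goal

>>> maze.move south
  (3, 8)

Answer: (3, 8)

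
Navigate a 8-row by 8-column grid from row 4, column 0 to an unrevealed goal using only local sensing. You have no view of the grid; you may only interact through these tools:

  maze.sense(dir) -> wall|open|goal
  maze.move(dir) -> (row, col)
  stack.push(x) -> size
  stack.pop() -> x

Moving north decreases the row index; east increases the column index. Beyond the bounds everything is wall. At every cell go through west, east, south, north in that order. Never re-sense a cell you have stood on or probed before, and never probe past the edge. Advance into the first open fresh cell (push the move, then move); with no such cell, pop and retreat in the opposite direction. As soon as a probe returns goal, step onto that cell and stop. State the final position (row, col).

>>> maze.sense dir: east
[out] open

>>> stack.push x: east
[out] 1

>>> maze.move dir: east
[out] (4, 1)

>>> maze.sense dir: east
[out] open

>>> stack.push x: east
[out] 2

>>> maze.move dir: east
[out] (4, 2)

>>> maze.sense dir: east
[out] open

>>> stack.push x: east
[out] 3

>>> maze.move dir: east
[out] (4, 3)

>>> maze.sense dir: east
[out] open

>>> stack.push x: east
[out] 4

>>> maze.move dir: east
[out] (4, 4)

>>> maze.sense dir: east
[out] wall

>>> maze.sense dir: south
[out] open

>>> stack.push x: south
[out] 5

>>> maze.move dir: south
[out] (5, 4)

>>> maze.sense dir: west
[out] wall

>>> maze.sense dir: east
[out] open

>>> stack.push x: east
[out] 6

>>> maze.move dir: east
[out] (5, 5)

>>> maze.sense dir: east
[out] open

>>> stack.push x: east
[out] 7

>>> maze.move dir: east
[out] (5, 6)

>>> maze.sense dir: east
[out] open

>>> stack.push x: east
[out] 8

>>> maze.move dir: east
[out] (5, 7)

>>> maze.sense dir: south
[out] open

>>> stack.push x: south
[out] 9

>>> maze.move dir: south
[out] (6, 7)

>>> maze.sense dir: west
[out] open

>>> stack.push x: west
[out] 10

>>> maze.move dir: west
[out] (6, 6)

>>> maze.sense dir: west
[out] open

>>> stack.push x: west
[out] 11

>>> maze.move dir: west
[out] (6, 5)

>>> maze.sense dir: west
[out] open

>>> stack.push x: west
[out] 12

>>> maze.move dir: west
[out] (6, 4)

>>> maze.sense dir: west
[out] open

>>> stack.push x: west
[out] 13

>>> maze.move dir: west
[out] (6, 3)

>>> maze.sense dir: west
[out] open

>>> stack.push x: west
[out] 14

>>> maze.move dir: west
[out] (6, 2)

>>> maze.sense dir: west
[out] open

>>> stack.push x: west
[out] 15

>>> maze.move dir: west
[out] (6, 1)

>>> maze.sense dir: west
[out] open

>>> stack.push x: west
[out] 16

>>> maze.move dir: west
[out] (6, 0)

>>> maze.sense dir: south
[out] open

>>> stack.push x: south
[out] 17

>>> maze.move dir: south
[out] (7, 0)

>>> maze.sense dir: east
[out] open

>>> stack.push x: east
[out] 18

>>> maze.move dir: east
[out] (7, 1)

>>> maze.sense dir: east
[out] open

>>> stack.push x: east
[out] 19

>>> maze.move dir: east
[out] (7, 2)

>>> maze.sense dir: east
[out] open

>>> stack.push x: east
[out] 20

>>> maze.move dir: east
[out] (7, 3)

>>> maze.sense dir: east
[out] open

>>> stack.push x: east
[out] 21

>>> maze.move dir: east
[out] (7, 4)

>>> maze.sense dir: east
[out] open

>>> stack.push x: east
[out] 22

>>> maze.move dir: east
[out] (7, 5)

>>> maze.sense dir: east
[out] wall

>>> stack.pop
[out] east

>>> maze.move dir: west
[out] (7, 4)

>>> stack.pop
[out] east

>>> maze.move dir: west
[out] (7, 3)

>>> stack.pop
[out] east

>>> maze.move dir: west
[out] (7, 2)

>>> stack.pop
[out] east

>>> maze.move dir: west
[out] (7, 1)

>>> stack.pop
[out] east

>>> maze.move dir: west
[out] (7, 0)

>>> stack.pop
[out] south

>>> maze.move dir: north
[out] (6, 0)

>>> maze.sense dir: north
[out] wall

>>> stack.pop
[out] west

>>> maze.move dir: east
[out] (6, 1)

>>> maze.sense dir: north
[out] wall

>>> stack.pop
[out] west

>>> maze.move dir: east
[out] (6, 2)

>>> maze.sense dir: north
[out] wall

>>> stack.pop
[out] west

>>> maze.move dir: east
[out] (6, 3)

>>> stack.pop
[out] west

>>> maze.move dir: east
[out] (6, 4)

>>> stack.pop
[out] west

>>> maze.move dir: east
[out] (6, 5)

>>> stack.pop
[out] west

>>> maze.move dir: east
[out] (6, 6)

>>> stack.pop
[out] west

>>> maze.move dir: east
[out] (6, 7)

>>> maze.sense dir: south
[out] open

>>> stack.push x: south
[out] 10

>>> maze.move dir: south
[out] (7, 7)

>>> stack.pop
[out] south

>>> maze.move dir: north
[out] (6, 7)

>>> stack.pop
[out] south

>>> maze.move dir: north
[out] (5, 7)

>>> maze.sense dir: north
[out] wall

>>> stack.pop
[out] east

>>> maze.move dir: west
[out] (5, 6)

>>> maze.sense dir: north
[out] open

>>> stack.push x: north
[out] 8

>>> maze.move dir: north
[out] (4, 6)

>>> maze.sense dir: north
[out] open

>>> stack.push x: north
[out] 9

>>> maze.move dir: north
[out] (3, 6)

>>> maze.sense dir: west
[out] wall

>>> maze.sense dir: east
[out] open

>>> stack.push x: east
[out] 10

>>> maze.move dir: east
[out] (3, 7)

>>> maze.sense dir: north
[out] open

>>> stack.push x: north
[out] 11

>>> maze.move dir: north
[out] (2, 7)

>>> maze.sense dir: west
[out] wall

>>> maze.sense dir: north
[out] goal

>>> maze.move dir: north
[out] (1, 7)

Answer: (1, 7)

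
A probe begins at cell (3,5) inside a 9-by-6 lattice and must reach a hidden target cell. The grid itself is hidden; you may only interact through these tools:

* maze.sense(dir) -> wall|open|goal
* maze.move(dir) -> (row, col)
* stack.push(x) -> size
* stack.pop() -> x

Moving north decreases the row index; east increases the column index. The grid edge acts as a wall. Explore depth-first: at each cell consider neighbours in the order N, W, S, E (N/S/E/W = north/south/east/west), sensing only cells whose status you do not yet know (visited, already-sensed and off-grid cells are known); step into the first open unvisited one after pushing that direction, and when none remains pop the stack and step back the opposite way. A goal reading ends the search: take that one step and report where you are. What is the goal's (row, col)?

>>> sense dir: north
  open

>>> push x: north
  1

>>> move dir: north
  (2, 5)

>>> sense dir: north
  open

>>> push x: north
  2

>>> move dir: north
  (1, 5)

>>> sense dir: north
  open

>>> push x: north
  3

>>> move dir: north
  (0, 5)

>>> sense dir: west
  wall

>>> pop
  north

>>> move dir: south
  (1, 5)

>>> sense dir: west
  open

>>> push x: west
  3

>>> move dir: west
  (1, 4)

>>> sense dir: west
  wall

>>> sense dir: south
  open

>>> push x: south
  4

>>> move dir: south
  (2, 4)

>>> sense dir: west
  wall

>>> sense dir: south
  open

>>> push x: south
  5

>>> move dir: south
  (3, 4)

>>> sense dir: west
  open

>>> push x: west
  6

>>> move dir: west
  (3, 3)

>>> sense dir: west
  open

>>> push x: west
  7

>>> move dir: west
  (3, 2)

>>> sense dir: north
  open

>>> push x: north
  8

>>> move dir: north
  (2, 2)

>>> sense dir: north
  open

>>> push x: north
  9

>>> move dir: north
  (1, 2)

>>> sense dir: north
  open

>>> push x: north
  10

>>> move dir: north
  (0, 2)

>>> sense dir: west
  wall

>>> sense dir: east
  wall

>>> pop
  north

>>> move dir: south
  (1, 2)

>>> sense dir: west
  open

>>> push x: west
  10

>>> move dir: west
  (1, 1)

>>> sense dir: west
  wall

>>> sense dir: south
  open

>>> push x: south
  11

>>> move dir: south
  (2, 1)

>>> sense dir: west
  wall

>>> sense dir: south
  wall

>>> pop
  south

>>> move dir: north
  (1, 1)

>>> pop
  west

>>> move dir: east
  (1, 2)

>>> pop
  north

>>> move dir: south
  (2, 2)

>>> pop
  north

>>> move dir: south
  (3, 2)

>>> sense dir: south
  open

>>> push x: south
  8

>>> move dir: south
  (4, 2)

>>> sense dir: west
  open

>>> push x: west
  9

>>> move dir: west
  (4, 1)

>>> sense dir: west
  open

>>> push x: west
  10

>>> move dir: west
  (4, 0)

>>> sense dir: north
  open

>>> push x: north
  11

>>> move dir: north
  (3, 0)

>>> pop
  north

>>> move dir: south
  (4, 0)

>>> sense dir: south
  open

>>> push x: south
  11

>>> move dir: south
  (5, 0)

>>> sense dir: south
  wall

>>> sense dir: east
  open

>>> push x: east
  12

>>> move dir: east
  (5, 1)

>>> sense dir: south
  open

>>> push x: south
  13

>>> move dir: south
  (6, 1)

>>> sense dir: south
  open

>>> push x: south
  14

>>> move dir: south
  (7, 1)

>>> sense dir: west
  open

>>> push x: west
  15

>>> move dir: west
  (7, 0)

>>> sense dir: south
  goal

>>> move dir: south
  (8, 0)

Answer: (8, 0)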